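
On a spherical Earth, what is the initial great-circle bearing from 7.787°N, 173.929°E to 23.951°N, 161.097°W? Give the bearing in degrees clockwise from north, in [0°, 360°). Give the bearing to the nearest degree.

53°

Δλ = -161.097 − 173.929 = -335.026°; wrapped into (−180°, 180°]: 24.974°.
θ = atan2( sin Δλ · cos φ₂ , cos φ₁ · sin φ₂ − sin φ₁ · cos φ₂ · cos Δλ )
  = atan2(0.38585, 0.28997) = 53.075° → normalised to [0°, 360°): 53.075°.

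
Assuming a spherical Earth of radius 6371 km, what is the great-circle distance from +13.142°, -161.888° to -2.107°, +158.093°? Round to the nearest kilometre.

4729 km

Δλ = 158.093 − -161.888 = 319.981°; wrapped into (−180°, 180°]: -40.019°.
Δφ = -2.107 − 13.142 = -15.249°.
a = sin²(Δφ/2) + cos φ₁ · cos φ₂ · sin²(Δλ/2) = 0.131545.
c = 2·atan2(√a, √(1−a)) = 0.74231 rad → d = 6371·c ≈ 4729.24 km.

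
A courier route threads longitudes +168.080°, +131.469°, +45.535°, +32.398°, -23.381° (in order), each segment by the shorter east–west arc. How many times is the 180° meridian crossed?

Leg 1: +168.080° → +131.469°, shortest Δλ = -36.611° (west) — does not cross 180°.
Leg 2: +131.469° → +45.535°, shortest Δλ = -85.934° (west) — does not cross 180°.
Leg 3: +45.535° → +32.398°, shortest Δλ = -13.137° (west) — does not cross 180°.
Leg 4: +32.398° → -23.381°, shortest Δλ = -55.779° (west) — does not cross 180°.
Total crossings: 0.

0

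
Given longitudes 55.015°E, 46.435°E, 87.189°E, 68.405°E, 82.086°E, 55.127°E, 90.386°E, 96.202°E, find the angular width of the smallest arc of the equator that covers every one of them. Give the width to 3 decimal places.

Sort the longitudes: +46.435°, +55.015°, +55.127°, +68.405°, +82.086°, +87.189°, +90.386°, +96.202°.
Eastward gaps between consecutive values (wrapping around): 8.580°, 0.112°, 13.278°, 13.681°, 5.103°, 3.197°, 5.816°, 310.233°.
Largest gap = 310.233° ⇒ minimal covering band is its complement: 360° − 310.233° = 49.767°.
Band runs from +46.435° eastward to +96.202°.

49.767°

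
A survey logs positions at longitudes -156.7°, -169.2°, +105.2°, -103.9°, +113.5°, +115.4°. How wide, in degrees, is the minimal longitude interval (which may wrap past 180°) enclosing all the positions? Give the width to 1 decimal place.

150.9°

Sort the longitudes: -169.2°, -156.7°, -103.9°, +105.2°, +113.5°, +115.4°.
Eastward gaps between consecutive values (wrapping around): 12.5°, 52.8°, 209.1°, 8.3°, 1.9°, 75.4°.
Largest gap = 209.1° ⇒ minimal covering band is its complement: 360° − 209.1° = 150.9°.
Band runs from +105.2° eastward to -103.9°, crossing the antimeridian.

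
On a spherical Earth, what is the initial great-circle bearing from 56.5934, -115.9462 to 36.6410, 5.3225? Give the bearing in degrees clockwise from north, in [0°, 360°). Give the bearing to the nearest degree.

Δλ = 5.3225 − -115.9462 = 121.2687°.
θ = atan2( sin Δλ · cos φ₂ , cos φ₁ · sin φ₂ − sin φ₁ · cos φ₂ · cos Δλ )
  = atan2(0.68584, 0.67626) = 45.403° → normalised to [0°, 360°): 45.403°.

45°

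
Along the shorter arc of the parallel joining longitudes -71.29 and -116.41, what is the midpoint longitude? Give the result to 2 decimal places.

-93.85°

Signed shortest Δλ from -71.29° to -116.41° is -45.12°.
Midpoint longitude = -71.29° + (-45.12°)/2 = -71.29° − 22.56° = -93.85°.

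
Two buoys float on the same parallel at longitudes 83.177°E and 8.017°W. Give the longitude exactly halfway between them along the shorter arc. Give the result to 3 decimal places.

Signed shortest Δλ from +83.177° to -8.017° is -91.194°.
Midpoint longitude = +83.177° + (-91.194°)/2 = +83.177° − 45.597° = +37.580°.

37.580°E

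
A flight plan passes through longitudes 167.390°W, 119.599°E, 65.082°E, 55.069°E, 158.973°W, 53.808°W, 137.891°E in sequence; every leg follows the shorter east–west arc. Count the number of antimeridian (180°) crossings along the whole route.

3

Leg 1: -167.390° → +119.599°, shortest Δλ = -73.011° (west) — crosses 180°.
Leg 2: +119.599° → +65.082°, shortest Δλ = -54.517° (west) — does not cross 180°.
Leg 3: +65.082° → +55.069°, shortest Δλ = -10.013° (west) — does not cross 180°.
Leg 4: +55.069° → -158.973°, shortest Δλ = 145.958° (east) — crosses 180°.
Leg 5: -158.973° → -53.808°, shortest Δλ = 105.165° (east) — does not cross 180°.
Leg 6: -53.808° → +137.891°, shortest Δλ = -168.301° (west) — crosses 180°.
Total crossings: 3.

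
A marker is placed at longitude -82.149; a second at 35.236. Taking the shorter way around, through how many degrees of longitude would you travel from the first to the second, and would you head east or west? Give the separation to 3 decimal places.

117.385° east

Raw difference: 35.236 − -82.149 = 117.385°.
Normalise into (−180°, 180°]: 117.385° stays 117.385°.
Positive ⇒ the second point lies to the east; separation 117.385°.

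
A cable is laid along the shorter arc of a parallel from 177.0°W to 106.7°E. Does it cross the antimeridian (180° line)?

Yes

Naïve |106.7 − -177.0| = 283.7° > 180°, so the shorter arc goes the other way round — across 180°.
Signed shortest Δλ = ((106.7 − -177.0 + 180) mod 360) − 180 = -76.3°.
Going west by 76.3° from -177.0° passes through 180° before reaching +106.7°.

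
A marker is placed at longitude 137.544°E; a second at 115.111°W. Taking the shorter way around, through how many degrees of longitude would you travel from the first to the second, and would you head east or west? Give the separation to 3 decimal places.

107.345° east

Raw difference: -115.111 − 137.544 = -252.655°.
Normalise into (−180°, 180°]: -252.655° + 360° = 107.345°.
Positive ⇒ the second point lies to the east; separation 107.345°.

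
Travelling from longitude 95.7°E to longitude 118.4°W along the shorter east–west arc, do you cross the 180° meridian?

Yes

Naïve |-118.4 − 95.7| = 214.1° > 180°, so the shorter arc goes the other way round — across 180°.
Signed shortest Δλ = ((-118.4 − 95.7 + 180) mod 360) − 180 = 145.9°.
Going east by 145.9° from +95.7° passes through 180° before reaching -118.4°.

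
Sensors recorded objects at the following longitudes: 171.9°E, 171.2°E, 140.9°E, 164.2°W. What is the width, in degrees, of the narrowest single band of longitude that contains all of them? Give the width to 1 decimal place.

Sort the longitudes: -164.2°, +140.9°, +171.2°, +171.9°.
Eastward gaps between consecutive values (wrapping around): 305.1°, 30.3°, 0.7°, 23.9°.
Largest gap = 305.1° ⇒ minimal covering band is its complement: 360° − 305.1° = 54.9°.
Band runs from +140.9° eastward to -164.2°, crossing the antimeridian.

54.9°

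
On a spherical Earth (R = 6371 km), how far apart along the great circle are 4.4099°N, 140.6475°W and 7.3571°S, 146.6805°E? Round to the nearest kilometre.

Δλ = 146.6805 − -140.6475 = 287.3280°; wrapped into (−180°, 180°]: -72.6720°.
Δφ = -7.3571 − 4.4099 = -11.7670°.
a = sin²(Δφ/2) + cos φ₁ · cos φ₂ · sin²(Δλ/2) = 0.357666.
c = 2·atan2(√a, √(1−a)) = 1.28214 rad → d = 6371·c ≈ 8168.49 km.

8168 km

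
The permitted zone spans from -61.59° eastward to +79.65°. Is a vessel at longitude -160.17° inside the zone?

No

Band width going east from -61.59° to +79.65°: ((79.65 − -61.59) mod 360) = 141.24°.
Offset of -160.17° east of the west edge: ((-160.17 − -61.59) mod 360) = 261.42°.
261.42° > 141.24° ⇒ outside.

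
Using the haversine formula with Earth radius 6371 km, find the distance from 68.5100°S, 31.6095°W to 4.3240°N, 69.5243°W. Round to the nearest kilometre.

8607 km

Δλ = -69.5243 − -31.6095 = -37.9148°.
Δφ = 4.3240 − -68.5100 = 72.8340°.
a = sin²(Δφ/2) + cos φ₁ · cos φ₂ · sin²(Δλ/2) = 0.390982.
c = 2·atan2(√a, √(1−a)) = 1.35099 rad → d = 6371·c ≈ 8607.18 km.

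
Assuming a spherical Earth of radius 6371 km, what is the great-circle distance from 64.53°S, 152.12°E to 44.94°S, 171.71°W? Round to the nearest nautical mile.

1677 nmi

Δλ = -171.71 − 152.12 = -323.83°; wrapped into (−180°, 180°]: 36.17°.
Δφ = -44.94 − -64.53 = 19.59°.
a = sin²(Δφ/2) + cos φ₁ · cos φ₂ · sin²(Δλ/2) = 0.058276.
c = 2·atan2(√a, √(1−a)) = 0.48762 rad → d = 6371·c ≈ 3106.65 km ≈ 1677.46 nmi.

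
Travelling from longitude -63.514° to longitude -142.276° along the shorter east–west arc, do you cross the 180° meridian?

Signed shortest Δλ = ((-142.276 − -63.514 + 180) mod 360) − 180 = -78.762°.
Going west by 78.762° from -63.514° reaches -142.276° without touching 180°.

No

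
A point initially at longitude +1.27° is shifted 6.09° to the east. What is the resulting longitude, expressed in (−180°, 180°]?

+7.36°

Start at +1.27°; shift +6.09° → +7.36°.
+7.36° already lies in (−180°, 180°].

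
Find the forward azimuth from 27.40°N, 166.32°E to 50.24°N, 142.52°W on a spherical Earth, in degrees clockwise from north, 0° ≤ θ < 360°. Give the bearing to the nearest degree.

45°

Δλ = -142.52 − 166.32 = -308.84°; wrapped into (−180°, 180°]: 51.16°.
θ = atan2( sin Δλ · cos φ₂ , cos φ₁ · sin φ₂ − sin φ₁ · cos φ₂ · cos Δλ )
  = atan2(0.49816, 0.49790) = 45.015° → normalised to [0°, 360°): 45.015°.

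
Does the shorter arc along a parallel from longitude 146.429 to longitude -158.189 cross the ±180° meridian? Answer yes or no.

Yes

Naïve |-158.189 − 146.429| = 304.618° > 180°, so the shorter arc goes the other way round — across 180°.
Signed shortest Δλ = ((-158.189 − 146.429 + 180) mod 360) − 180 = 55.382°.
Going east by 55.382° from +146.429° passes through 180° before reaching -158.189°.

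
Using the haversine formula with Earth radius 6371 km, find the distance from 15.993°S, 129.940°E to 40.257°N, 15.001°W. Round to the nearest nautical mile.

8473 nmi

Δλ = -15.001 − 129.940 = -144.941°.
Δφ = 40.257 − -15.993 = 56.250°.
a = sin²(Δφ/2) + cos φ₁ · cos φ₂ · sin²(Δλ/2) = 0.889278.
c = 2·atan2(√a, √(1−a)) = 2.46316 rad → d = 6371·c ≈ 15692.77 km ≈ 8473.42 nmi.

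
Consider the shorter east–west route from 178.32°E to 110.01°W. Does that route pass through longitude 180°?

Naïve |-110.01 − 178.32| = 288.33° > 180°, so the shorter arc goes the other way round — across 180°.
Signed shortest Δλ = ((-110.01 − 178.32 + 180) mod 360) − 180 = 71.67°.
Going east by 71.67° from +178.32° passes through 180° before reaching -110.01°.

Yes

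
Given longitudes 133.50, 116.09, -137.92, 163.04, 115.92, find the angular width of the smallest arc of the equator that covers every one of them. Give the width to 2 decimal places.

106.16°

Sort the longitudes: -137.92°, +115.92°, +116.09°, +133.50°, +163.04°.
Eastward gaps between consecutive values (wrapping around): 253.84°, 0.17°, 17.41°, 29.54°, 59.04°.
Largest gap = 253.84° ⇒ minimal covering band is its complement: 360° − 253.84° = 106.16°.
Band runs from +115.92° eastward to -137.92°, crossing the antimeridian.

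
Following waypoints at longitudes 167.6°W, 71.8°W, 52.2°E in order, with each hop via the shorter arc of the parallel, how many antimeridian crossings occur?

Leg 1: -167.6° → -71.8°, shortest Δλ = 95.8° (east) — does not cross 180°.
Leg 2: -71.8° → +52.2°, shortest Δλ = 124.0° (east) — does not cross 180°.
Total crossings: 0.

0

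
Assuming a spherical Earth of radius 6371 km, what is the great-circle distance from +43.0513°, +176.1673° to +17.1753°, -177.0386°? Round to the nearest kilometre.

2948 km

Δλ = -177.0386 − 176.1673 = -353.2059°; wrapped into (−180°, 180°]: 6.7941°.
Δφ = 17.1753 − 43.0513 = -25.8760°.
a = sin²(Δφ/2) + cos φ₁ · cos φ₂ · sin²(Δλ/2) = 0.052581.
c = 2·atan2(√a, √(1−a)) = 0.46273 rad → d = 6371·c ≈ 2948.04 km.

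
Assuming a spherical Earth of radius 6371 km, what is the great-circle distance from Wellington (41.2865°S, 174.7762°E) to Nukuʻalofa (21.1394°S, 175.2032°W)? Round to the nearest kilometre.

2430 km

Δλ = -175.2032 − 174.7762 = -349.9794°; wrapped into (−180°, 180°]: 10.0206°.
Δφ = -21.1394 − -41.2865 = 20.1471°.
a = sin²(Δφ/2) + cos φ₁ · cos φ₂ · sin²(Δλ/2) = 0.035940.
c = 2·atan2(√a, √(1−a)) = 0.38147 rad → d = 6371·c ≈ 2430.32 km.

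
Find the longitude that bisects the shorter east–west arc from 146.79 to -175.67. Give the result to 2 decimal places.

+165.56°

Signed shortest Δλ from +146.79° to -175.67° is +37.54°.
Midpoint longitude = +146.79° + (+37.54°)/2 = +146.79° + 18.77° = +165.56°.
(The naïve average (+146.79 + -175.67)/2 = -14.44° is on the wrong side of the globe.)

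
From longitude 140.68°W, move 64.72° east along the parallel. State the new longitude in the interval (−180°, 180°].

75.96°W

Start at -140.68°; shift +64.72° → -75.96°.
-75.96° already lies in (−180°, 180°].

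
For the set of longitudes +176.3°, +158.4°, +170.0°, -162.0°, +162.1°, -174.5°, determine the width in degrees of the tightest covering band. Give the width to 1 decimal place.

Sort the longitudes: -174.5°, -162.0°, +158.4°, +162.1°, +170.0°, +176.3°.
Eastward gaps between consecutive values (wrapping around): 12.5°, 320.4°, 3.7°, 7.9°, 6.3°, 9.2°.
Largest gap = 320.4° ⇒ minimal covering band is its complement: 360° − 320.4° = 39.6°.
Band runs from +158.4° eastward to -162.0°, crossing the antimeridian.

39.6°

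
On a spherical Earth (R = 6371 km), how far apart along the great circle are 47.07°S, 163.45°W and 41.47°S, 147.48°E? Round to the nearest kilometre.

Δλ = 147.48 − -163.45 = 310.93°; wrapped into (−180°, 180°]: -49.07°.
Δφ = -41.47 − -47.07 = 5.60°.
a = sin²(Δφ/2) + cos φ₁ · cos φ₂ · sin²(Δλ/2) = 0.090387.
c = 2·atan2(√a, √(1−a)) = 0.61074 rad → d = 6371·c ≈ 3891.01 km.

3891 km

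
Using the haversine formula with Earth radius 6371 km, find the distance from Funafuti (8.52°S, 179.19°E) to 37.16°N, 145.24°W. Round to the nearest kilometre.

6285 km

Δλ = -145.24 − 179.19 = -324.43°; wrapped into (−180°, 180°]: 35.57°.
Δφ = 37.16 − -8.52 = 45.68°.
a = sin²(Δφ/2) + cos φ₁ · cos φ₂ · sin²(Δλ/2) = 0.224200.
c = 2·atan2(√a, √(1−a)) = 0.98652 rad → d = 6371·c ≈ 6285.09 km.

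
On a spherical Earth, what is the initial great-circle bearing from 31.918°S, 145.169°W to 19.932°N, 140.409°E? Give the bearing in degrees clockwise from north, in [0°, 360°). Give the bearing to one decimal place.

Δλ = 140.409 − -145.169 = 285.578°; wrapped into (−180°, 180°]: -74.422°.
θ = atan2( sin Δλ · cos φ₂ , cos φ₁ · sin φ₂ − sin φ₁ · cos φ₂ · cos Δλ )
  = atan2(-0.90556, 0.42284) = -64.970° → normalised to [0°, 360°): 295.030°.

295.0°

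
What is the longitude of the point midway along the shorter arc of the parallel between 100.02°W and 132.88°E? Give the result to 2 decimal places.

Signed shortest Δλ from -100.02° to +132.88° is -127.10°.
Midpoint longitude = -100.02° + (-127.10°)/2 = -100.02° − 63.55° = -163.57°.
(The naïve average (-100.02 + +132.88)/2 = 16.43° is on the wrong side of the globe.)

163.57°W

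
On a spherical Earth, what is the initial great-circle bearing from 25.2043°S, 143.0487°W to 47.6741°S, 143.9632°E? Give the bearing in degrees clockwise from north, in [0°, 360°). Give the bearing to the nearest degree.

228°

Δλ = 143.9632 − -143.0487 = 287.0119°; wrapped into (−180°, 180°]: -72.9881°.
θ = atan2( sin Δλ · cos φ₂ , cos φ₁ · sin φ₂ − sin φ₁ · cos φ₂ · cos Δλ )
  = atan2(-0.64388, -0.58505) = -132.259° → normalised to [0°, 360°): 227.741°.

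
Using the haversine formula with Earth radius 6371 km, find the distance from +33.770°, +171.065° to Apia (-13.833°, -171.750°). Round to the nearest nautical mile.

Δλ = -171.750 − 171.065 = -342.815°; wrapped into (−180°, 180°]: 17.185°.
Δφ = -13.833 − 33.770 = -47.603°.
a = sin²(Δφ/2) + cos φ₁ · cos φ₂ · sin²(Δλ/2) = 0.180886.
c = 2·atan2(√a, √(1−a)) = 0.87860 rad → d = 6371·c ≈ 5597.57 km ≈ 3022.45 nmi.

3022 nmi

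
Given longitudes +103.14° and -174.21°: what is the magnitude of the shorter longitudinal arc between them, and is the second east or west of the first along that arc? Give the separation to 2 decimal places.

Raw difference: -174.21 − 103.14 = -277.35°.
Normalise into (−180°, 180°]: -277.35° + 360° = 82.65°.
Positive ⇒ the second point lies to the east; separation 82.65°.

82.65° east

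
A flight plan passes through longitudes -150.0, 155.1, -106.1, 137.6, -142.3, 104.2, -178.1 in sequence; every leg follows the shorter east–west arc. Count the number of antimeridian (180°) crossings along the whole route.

Leg 1: -150.0° → +155.1°, shortest Δλ = -54.9° (west) — crosses 180°.
Leg 2: +155.1° → -106.1°, shortest Δλ = 98.8° (east) — crosses 180°.
Leg 3: -106.1° → +137.6°, shortest Δλ = -116.3° (west) — crosses 180°.
Leg 4: +137.6° → -142.3°, shortest Δλ = 80.1° (east) — crosses 180°.
Leg 5: -142.3° → +104.2°, shortest Δλ = -113.5° (west) — crosses 180°.
Leg 6: +104.2° → -178.1°, shortest Δλ = 77.7° (east) — crosses 180°.
Total crossings: 6.

6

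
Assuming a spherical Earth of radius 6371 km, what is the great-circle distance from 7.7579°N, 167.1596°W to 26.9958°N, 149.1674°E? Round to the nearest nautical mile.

2737 nmi

Δλ = 149.1674 − -167.1596 = 316.3270°; wrapped into (−180°, 180°]: -43.6730°.
Δφ = 26.9958 − 7.7579 = 19.2379°.
a = sin²(Δφ/2) + cos φ₁ · cos φ₂ · sin²(Δλ/2) = 0.150071.
c = 2·atan2(√a, √(1−a)) = 0.79560 rad → d = 6371·c ≈ 5068.75 km ≈ 2736.91 nmi.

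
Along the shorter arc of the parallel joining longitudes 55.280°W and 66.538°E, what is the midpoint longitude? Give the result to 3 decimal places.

5.629°E

Signed shortest Δλ from -55.280° to +66.538° is +121.818°.
Midpoint longitude = -55.280° + (+121.818°)/2 = -55.280° + 60.909° = +5.629°.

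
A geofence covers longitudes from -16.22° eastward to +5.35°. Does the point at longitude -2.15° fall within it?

Band width going east from -16.22° to +5.35°: ((5.35 − -16.22) mod 360) = 21.57°.
Offset of -2.15° east of the west edge: ((-2.15 − -16.22) mod 360) = 14.07°.
14.07° ≤ 21.57° ⇒ inside.

Yes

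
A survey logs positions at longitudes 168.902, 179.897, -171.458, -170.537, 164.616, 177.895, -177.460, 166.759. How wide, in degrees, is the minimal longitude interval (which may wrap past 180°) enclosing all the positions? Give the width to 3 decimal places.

Sort the longitudes: -177.460°, -171.458°, -170.537°, +164.616°, +166.759°, +168.902°, +177.895°, +179.897°.
Eastward gaps between consecutive values (wrapping around): 6.002°, 0.921°, 335.153°, 2.143°, 2.143°, 8.993°, 2.002°, 2.643°.
Largest gap = 335.153° ⇒ minimal covering band is its complement: 360° − 335.153° = 24.847°.
Band runs from +164.616° eastward to -170.537°, crossing the antimeridian.

24.847°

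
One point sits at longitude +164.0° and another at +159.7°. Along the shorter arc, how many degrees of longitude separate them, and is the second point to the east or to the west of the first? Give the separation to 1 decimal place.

Raw difference: 159.7 − 164.0 = -4.3°.
Normalise into (−180°, 180°]: -4.3° stays -4.3°.
Negative ⇒ the second point lies to the west; separation 4.3°.

4.3° west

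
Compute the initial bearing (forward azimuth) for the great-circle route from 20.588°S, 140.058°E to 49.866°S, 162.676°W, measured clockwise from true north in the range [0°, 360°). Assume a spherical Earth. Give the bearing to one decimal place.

Δλ = -162.676 − 140.058 = -302.734°; wrapped into (−180°, 180°]: 57.266°.
θ = atan2( sin Δλ · cos φ₂ , cos φ₁ · sin φ₂ − sin φ₁ · cos φ₂ · cos Δλ )
  = atan2(0.54221, -0.59314) = 137.569° → normalised to [0°, 360°): 137.569°.

137.6°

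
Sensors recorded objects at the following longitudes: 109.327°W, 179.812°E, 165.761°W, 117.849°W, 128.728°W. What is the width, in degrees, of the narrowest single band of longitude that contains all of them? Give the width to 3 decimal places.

70.861°

Sort the longitudes: -165.761°, -128.728°, -117.849°, -109.327°, +179.812°.
Eastward gaps between consecutive values (wrapping around): 37.033°, 10.879°, 8.522°, 289.139°, 14.427°.
Largest gap = 289.139° ⇒ minimal covering band is its complement: 360° − 289.139° = 70.861°.
Band runs from +179.812° eastward to -109.327°, crossing the antimeridian.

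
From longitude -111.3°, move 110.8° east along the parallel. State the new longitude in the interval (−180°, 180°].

-0.5°

Start at -111.3°; shift +110.8° → -0.5°.
-0.5° already lies in (−180°, 180°].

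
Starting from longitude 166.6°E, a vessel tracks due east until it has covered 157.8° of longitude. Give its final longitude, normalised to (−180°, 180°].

35.6°W

Start at +166.6°; shift +157.8° → +324.4°.
+324.4° lies outside (−180°, 180°]; subtract 360° → -35.6°.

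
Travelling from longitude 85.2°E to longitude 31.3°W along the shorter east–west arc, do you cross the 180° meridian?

Signed shortest Δλ = ((-31.3 − 85.2 + 180) mod 360) − 180 = -116.5°.
Going west by 116.5° from +85.2° reaches -31.3° without touching 180°.

No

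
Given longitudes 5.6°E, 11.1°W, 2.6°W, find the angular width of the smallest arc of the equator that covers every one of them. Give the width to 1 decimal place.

16.7°

Sort the longitudes: -11.1°, -2.6°, +5.6°.
Eastward gaps between consecutive values (wrapping around): 8.5°, 8.2°, 343.3°.
Largest gap = 343.3° ⇒ minimal covering band is its complement: 360° − 343.3° = 16.7°.
Band runs from -11.1° eastward to +5.6°.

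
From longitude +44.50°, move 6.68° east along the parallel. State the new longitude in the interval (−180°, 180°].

Start at +44.50°; shift +6.68° → +51.18°.
+51.18° already lies in (−180°, 180°].

+51.18°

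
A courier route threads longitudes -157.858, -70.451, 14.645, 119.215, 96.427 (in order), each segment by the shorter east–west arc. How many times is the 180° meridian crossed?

Leg 1: -157.858° → -70.451°, shortest Δλ = 87.407° (east) — does not cross 180°.
Leg 2: -70.451° → +14.645°, shortest Δλ = 85.096° (east) — does not cross 180°.
Leg 3: +14.645° → +119.215°, shortest Δλ = 104.57° (east) — does not cross 180°.
Leg 4: +119.215° → +96.427°, shortest Δλ = -22.788° (west) — does not cross 180°.
Total crossings: 0.

0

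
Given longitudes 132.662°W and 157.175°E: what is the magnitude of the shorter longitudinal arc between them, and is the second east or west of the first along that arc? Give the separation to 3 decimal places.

70.163° west

Raw difference: 157.175 − -132.662 = 289.837°.
Normalise into (−180°, 180°]: 289.837° − 360° = -70.163°.
Negative ⇒ the second point lies to the west; separation 70.163°.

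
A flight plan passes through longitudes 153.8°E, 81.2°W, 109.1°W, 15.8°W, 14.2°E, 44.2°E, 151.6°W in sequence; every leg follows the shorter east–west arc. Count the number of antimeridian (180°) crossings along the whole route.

Leg 1: +153.8° → -81.2°, shortest Δλ = 125.0° (east) — crosses 180°.
Leg 2: -81.2° → -109.1°, shortest Δλ = -27.9° (west) — does not cross 180°.
Leg 3: -109.1° → -15.8°, shortest Δλ = 93.3° (east) — does not cross 180°.
Leg 4: -15.8° → +14.2°, shortest Δλ = 30.0° (east) — does not cross 180°.
Leg 5: +14.2° → +44.2°, shortest Δλ = 30.0° (east) — does not cross 180°.
Leg 6: +44.2° → -151.6°, shortest Δλ = 164.2° (east) — crosses 180°.
Total crossings: 2.

2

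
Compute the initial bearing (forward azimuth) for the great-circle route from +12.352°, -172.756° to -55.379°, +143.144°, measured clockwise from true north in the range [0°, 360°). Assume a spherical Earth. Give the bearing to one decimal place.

203.9°

Δλ = 143.144 − -172.756 = 315.900°; wrapped into (−180°, 180°]: -44.100°.
θ = atan2( sin Δλ · cos φ₂ , cos φ₁ · sin φ₂ − sin φ₁ · cos φ₂ · cos Δλ )
  = atan2(-0.39538, -0.89116) = -156.075° → normalised to [0°, 360°): 203.925°.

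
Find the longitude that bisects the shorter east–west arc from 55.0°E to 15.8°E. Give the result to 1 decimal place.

35.4°E

Signed shortest Δλ from +55.0° to +15.8° is -39.2°.
Midpoint longitude = +55.0° + (-39.2°)/2 = +55.0° − 19.6° = +35.4°.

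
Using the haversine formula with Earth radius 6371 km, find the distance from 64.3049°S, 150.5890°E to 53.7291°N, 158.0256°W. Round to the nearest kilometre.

Δλ = -158.0256 − 150.5890 = -308.6146°; wrapped into (−180°, 180°]: 51.3854°.
Δφ = 53.7291 − -64.3049 = 118.0340°.
a = sin²(Δφ/2) + cos φ₁ · cos φ₂ · sin²(Δλ/2) = 0.783211.
c = 2·atan2(√a, √(1−a)) = 2.17295 rad → d = 6371·c ≈ 13843.89 km.

13844 km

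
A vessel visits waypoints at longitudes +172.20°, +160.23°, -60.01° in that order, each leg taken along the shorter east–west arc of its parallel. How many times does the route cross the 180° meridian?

Leg 1: +172.20° → +160.23°, shortest Δλ = -11.97° (west) — does not cross 180°.
Leg 2: +160.23° → -60.01°, shortest Δλ = 139.76° (east) — crosses 180°.
Total crossings: 1.

1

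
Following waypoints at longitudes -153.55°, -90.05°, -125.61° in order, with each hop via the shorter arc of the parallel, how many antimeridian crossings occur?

0

Leg 1: -153.55° → -90.05°, shortest Δλ = 63.5° (east) — does not cross 180°.
Leg 2: -90.05° → -125.61°, shortest Δλ = -35.56° (west) — does not cross 180°.
Total crossings: 0.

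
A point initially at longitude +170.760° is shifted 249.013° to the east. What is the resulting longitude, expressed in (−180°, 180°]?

Start at +170.760°; shift +249.013° → +419.773°.
+419.773° lies outside (−180°, 180°]; subtract 360° → +59.773°.

+59.773°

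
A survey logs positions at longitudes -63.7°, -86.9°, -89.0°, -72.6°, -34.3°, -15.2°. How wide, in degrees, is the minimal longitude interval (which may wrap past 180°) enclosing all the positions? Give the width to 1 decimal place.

Sort the longitudes: -89.0°, -86.9°, -72.6°, -63.7°, -34.3°, -15.2°.
Eastward gaps between consecutive values (wrapping around): 2.1°, 14.3°, 8.9°, 29.4°, 19.1°, 286.2°.
Largest gap = 286.2° ⇒ minimal covering band is its complement: 360° − 286.2° = 73.8°.
Band runs from -89.0° eastward to -15.2°.

73.8°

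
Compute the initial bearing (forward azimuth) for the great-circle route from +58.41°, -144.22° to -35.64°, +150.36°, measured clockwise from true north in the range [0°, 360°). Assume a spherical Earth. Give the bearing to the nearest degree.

231°

Δλ = 150.36 − -144.22 = 294.58°; wrapped into (−180°, 180°]: -65.42°.
θ = atan2( sin Δλ · cos φ₂ , cos φ₁ · sin φ₂ − sin φ₁ · cos φ₂ · cos Δλ )
  = atan2(-0.73905, -0.59319) = -128.752° → normalised to [0°, 360°): 231.248°.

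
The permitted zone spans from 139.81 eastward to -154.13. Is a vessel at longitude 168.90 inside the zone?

Yes

Band width going east from +139.81° to -154.13°: ((-154.13 − 139.81) mod 360) = 66.06°.
Offset of +168.90° east of the west edge: ((168.90 − 139.81) mod 360) = 29.09°.
29.09° ≤ 66.06° ⇒ inside.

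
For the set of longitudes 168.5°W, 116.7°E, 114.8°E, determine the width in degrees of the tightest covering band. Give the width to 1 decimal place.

Sort the longitudes: -168.5°, +114.8°, +116.7°.
Eastward gaps between consecutive values (wrapping around): 283.3°, 1.9°, 74.8°.
Largest gap = 283.3° ⇒ minimal covering band is its complement: 360° − 283.3° = 76.7°.
Band runs from +114.8° eastward to -168.5°, crossing the antimeridian.

76.7°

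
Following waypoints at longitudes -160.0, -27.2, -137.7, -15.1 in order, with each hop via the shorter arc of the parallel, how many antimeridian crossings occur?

0

Leg 1: -160.0° → -27.2°, shortest Δλ = 132.8° (east) — does not cross 180°.
Leg 2: -27.2° → -137.7°, shortest Δλ = -110.5° (west) — does not cross 180°.
Leg 3: -137.7° → -15.1°, shortest Δλ = 122.6° (east) — does not cross 180°.
Total crossings: 0.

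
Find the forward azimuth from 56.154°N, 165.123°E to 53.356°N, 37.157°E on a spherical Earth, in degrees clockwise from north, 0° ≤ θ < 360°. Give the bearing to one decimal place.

Δλ = 37.157 − 165.123 = -127.966°.
θ = atan2( sin Δλ · cos φ₂ , cos φ₁ · sin φ₂ − sin φ₁ · cos φ₂ · cos Δλ )
  = atan2(-0.47054, 0.75184) = -32.040° → normalised to [0°, 360°): 327.960°.

328.0°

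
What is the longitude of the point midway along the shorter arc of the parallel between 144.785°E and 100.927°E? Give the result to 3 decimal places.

Signed shortest Δλ from +144.785° to +100.927° is -43.858°.
Midpoint longitude = +144.785° + (-43.858°)/2 = +144.785° − 21.929° = +122.856°.

122.856°E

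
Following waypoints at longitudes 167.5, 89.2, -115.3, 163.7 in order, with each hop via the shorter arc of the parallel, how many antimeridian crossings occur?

2

Leg 1: +167.5° → +89.2°, shortest Δλ = -78.3° (west) — does not cross 180°.
Leg 2: +89.2° → -115.3°, shortest Δλ = 155.5° (east) — crosses 180°.
Leg 3: -115.3° → +163.7°, shortest Δλ = -81.0° (west) — crosses 180°.
Total crossings: 2.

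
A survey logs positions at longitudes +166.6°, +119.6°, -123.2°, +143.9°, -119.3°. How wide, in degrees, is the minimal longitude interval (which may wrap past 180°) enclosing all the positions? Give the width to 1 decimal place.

Sort the longitudes: -123.2°, -119.3°, +119.6°, +143.9°, +166.6°.
Eastward gaps between consecutive values (wrapping around): 3.9°, 238.9°, 24.3°, 22.7°, 70.2°.
Largest gap = 238.9° ⇒ minimal covering band is its complement: 360° − 238.9° = 121.1°.
Band runs from +119.6° eastward to -119.3°, crossing the antimeridian.

121.1°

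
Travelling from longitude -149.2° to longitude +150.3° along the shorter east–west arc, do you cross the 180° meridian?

Naïve |150.3 − -149.2| = 299.5° > 180°, so the shorter arc goes the other way round — across 180°.
Signed shortest Δλ = ((150.3 − -149.2 + 180) mod 360) − 180 = -60.5°.
Going west by 60.5° from -149.2° passes through 180° before reaching +150.3°.

Yes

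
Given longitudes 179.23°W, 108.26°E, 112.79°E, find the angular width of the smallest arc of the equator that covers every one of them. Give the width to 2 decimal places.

Sort the longitudes: -179.23°, +108.26°, +112.79°.
Eastward gaps between consecutive values (wrapping around): 287.49°, 4.53°, 67.98°.
Largest gap = 287.49° ⇒ minimal covering band is its complement: 360° − 287.49° = 72.51°.
Band runs from +108.26° eastward to -179.23°, crossing the antimeridian.

72.51°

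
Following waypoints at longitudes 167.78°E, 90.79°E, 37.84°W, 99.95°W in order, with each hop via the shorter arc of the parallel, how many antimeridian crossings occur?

Leg 1: +167.78° → +90.79°, shortest Δλ = -76.99° (west) — does not cross 180°.
Leg 2: +90.79° → -37.84°, shortest Δλ = -128.63° (west) — does not cross 180°.
Leg 3: -37.84° → -99.95°, shortest Δλ = -62.11° (west) — does not cross 180°.
Total crossings: 0.

0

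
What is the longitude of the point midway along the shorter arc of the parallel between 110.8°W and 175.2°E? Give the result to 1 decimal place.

Signed shortest Δλ from -110.8° to +175.2° is -74.0°.
Midpoint longitude = -110.8° + (-74.0°)/2 = -110.8° − 37.0° = -147.8°.
(The naïve average (-110.8 + +175.2)/2 = 32.2° is on the wrong side of the globe.)

147.8°W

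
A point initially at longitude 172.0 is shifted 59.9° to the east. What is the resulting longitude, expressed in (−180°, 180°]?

-128.1°

Start at +172.0°; shift +59.9° → +231.9°.
+231.9° lies outside (−180°, 180°]; subtract 360° → -128.1°.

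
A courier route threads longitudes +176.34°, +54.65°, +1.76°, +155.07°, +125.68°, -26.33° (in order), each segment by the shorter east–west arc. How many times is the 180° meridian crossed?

Leg 1: +176.34° → +54.65°, shortest Δλ = -121.69° (west) — does not cross 180°.
Leg 2: +54.65° → +1.76°, shortest Δλ = -52.89° (west) — does not cross 180°.
Leg 3: +1.76° → +155.07°, shortest Δλ = 153.31° (east) — does not cross 180°.
Leg 4: +155.07° → +125.68°, shortest Δλ = -29.39° (west) — does not cross 180°.
Leg 5: +125.68° → -26.33°, shortest Δλ = -152.01° (west) — does not cross 180°.
Total crossings: 0.

0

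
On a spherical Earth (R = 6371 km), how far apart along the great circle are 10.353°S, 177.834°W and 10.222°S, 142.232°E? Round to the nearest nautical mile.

2358 nmi

Δλ = 142.232 − -177.834 = 320.066°; wrapped into (−180°, 180°]: -39.934°.
Δφ = -10.222 − -10.353 = 0.131°.
a = sin²(Δφ/2) + cos φ₁ · cos φ₂ · sin²(Δλ/2) = 0.112890.
c = 2·atan2(√a, √(1−a)) = 0.68531 rad → d = 6371·c ≈ 4366.14 km ≈ 2357.53 nmi.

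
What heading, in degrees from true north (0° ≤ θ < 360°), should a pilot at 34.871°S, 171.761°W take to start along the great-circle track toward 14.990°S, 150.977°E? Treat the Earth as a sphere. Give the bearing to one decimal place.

291.2°

Δλ = 150.977 − -171.761 = 322.738°; wrapped into (−180°, 180°]: -37.262°.
θ = atan2( sin Δλ · cos φ₂ , cos φ₁ · sin φ₂ − sin φ₁ · cos φ₂ · cos Δλ )
  = atan2(-0.58486, 0.22733) = -68.759° → normalised to [0°, 360°): 291.241°.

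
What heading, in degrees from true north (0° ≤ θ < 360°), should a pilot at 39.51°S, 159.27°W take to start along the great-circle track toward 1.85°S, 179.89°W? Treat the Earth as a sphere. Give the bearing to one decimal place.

Δλ = -179.89 − -159.27 = -20.62°.
θ = atan2( sin Δλ · cos φ₂ , cos φ₁ · sin φ₂ − sin φ₁ · cos φ₂ · cos Δλ )
  = atan2(-0.35198, 0.57024) = -31.685° → normalised to [0°, 360°): 328.315°.

328.3°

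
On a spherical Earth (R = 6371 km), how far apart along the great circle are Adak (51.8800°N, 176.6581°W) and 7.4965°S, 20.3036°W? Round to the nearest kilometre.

14628 km

Δλ = -20.3036 − -176.6581 = 156.3545°.
Δφ = -7.4965 − 51.8800 = -59.3765°.
a = sin²(Δφ/2) + cos φ₁ · cos φ₂ · sin²(Δλ/2) = 0.831645.
c = 2·atan2(√a, √(1−a)) = 2.29600 rad → d = 6371·c ≈ 14627.84 km.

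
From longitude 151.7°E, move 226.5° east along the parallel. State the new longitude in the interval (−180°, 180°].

Start at +151.7°; shift +226.5° → +378.2°.
+378.2° lies outside (−180°, 180°]; subtract 360° → +18.2°.

18.2°E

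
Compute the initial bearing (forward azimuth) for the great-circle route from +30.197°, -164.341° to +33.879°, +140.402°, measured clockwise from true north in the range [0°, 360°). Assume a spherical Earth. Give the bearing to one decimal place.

Δλ = 140.402 − -164.341 = 304.743°; wrapped into (−180°, 180°]: -55.257°.
θ = atan2( sin Δλ · cos φ₂ , cos φ₁ · sin φ₂ − sin φ₁ · cos φ₂ · cos Δλ )
  = atan2(-0.68220, 0.24382) = -70.333° → normalised to [0°, 360°): 289.667°.

289.7°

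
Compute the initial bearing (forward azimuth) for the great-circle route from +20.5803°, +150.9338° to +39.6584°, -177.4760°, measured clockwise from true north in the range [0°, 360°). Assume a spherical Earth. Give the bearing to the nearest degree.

Δλ = -177.4760 − 150.9338 = -328.4098°; wrapped into (−180°, 180°]: 31.5902°.
θ = atan2( sin Δλ · cos φ₂ , cos φ₁ · sin φ₂ − sin φ₁ · cos φ₂ · cos Δλ )
  = atan2(0.40329, 0.36696) = 47.700° → normalised to [0°, 360°): 47.700°.

48°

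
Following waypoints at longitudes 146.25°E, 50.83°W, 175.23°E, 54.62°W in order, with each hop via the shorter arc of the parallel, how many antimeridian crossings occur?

Leg 1: +146.25° → -50.83°, shortest Δλ = 162.92° (east) — crosses 180°.
Leg 2: -50.83° → +175.23°, shortest Δλ = -133.94° (west) — crosses 180°.
Leg 3: +175.23° → -54.62°, shortest Δλ = 130.15° (east) — crosses 180°.
Total crossings: 3.

3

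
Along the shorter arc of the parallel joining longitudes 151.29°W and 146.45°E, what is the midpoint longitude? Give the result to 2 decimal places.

Signed shortest Δλ from -151.29° to +146.45° is -62.26°.
Midpoint longitude = -151.29° + (-62.26°)/2 = -151.29° − 31.13° = -182.42°.
Normalise into (−180°, 180°]: +177.58°.
(The naïve average (-151.29 + +146.45)/2 = -2.42° is on the wrong side of the globe.)

177.58°E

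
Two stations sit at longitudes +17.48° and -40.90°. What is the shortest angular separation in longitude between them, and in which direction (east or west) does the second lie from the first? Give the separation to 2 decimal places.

58.38° west

Raw difference: -40.90 − 17.48 = -58.38°.
Normalise into (−180°, 180°]: -58.38° stays -58.38°.
Negative ⇒ the second point lies to the west; separation 58.38°.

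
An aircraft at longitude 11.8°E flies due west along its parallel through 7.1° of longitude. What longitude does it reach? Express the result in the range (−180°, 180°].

Start at +11.8°; shift −7.1° → +4.7°.
+4.7° already lies in (−180°, 180°].

4.7°E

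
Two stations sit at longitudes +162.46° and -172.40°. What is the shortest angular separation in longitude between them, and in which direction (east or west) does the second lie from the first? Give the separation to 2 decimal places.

Raw difference: -172.40 − 162.46 = -334.86°.
Normalise into (−180°, 180°]: -334.86° + 360° = 25.14°.
Positive ⇒ the second point lies to the east; separation 25.14°.

25.14° east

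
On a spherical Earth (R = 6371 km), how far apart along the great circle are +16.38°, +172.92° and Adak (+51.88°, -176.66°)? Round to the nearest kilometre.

Δλ = -176.66 − 172.92 = -349.58°; wrapped into (−180°, 180°]: 10.42°.
Δφ = 51.88 − 16.38 = 35.50°.
a = sin²(Δφ/2) + cos φ₁ · cos φ₂ · sin²(Δλ/2) = 0.097826.
c = 2·atan2(√a, √(1−a)) = 0.63622 rad → d = 6371·c ≈ 4053.35 km.

4053 km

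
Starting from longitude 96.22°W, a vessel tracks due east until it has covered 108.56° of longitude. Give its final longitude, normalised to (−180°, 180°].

12.34°E

Start at -96.22°; shift +108.56° → +12.34°.
+12.34° already lies in (−180°, 180°].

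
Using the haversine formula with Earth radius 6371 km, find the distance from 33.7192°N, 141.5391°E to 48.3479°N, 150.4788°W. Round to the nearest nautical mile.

3094 nmi

Δλ = -150.4788 − 141.5391 = -292.0179°; wrapped into (−180°, 180°]: 67.9821°.
Δφ = 48.3479 − 33.7192 = 14.6287°.
a = sin²(Δφ/2) + cos φ₁ · cos φ₂ · sin²(Δλ/2) = 0.188987.
c = 2·atan2(√a, √(1−a)) = 0.89947 rad → d = 6371·c ≈ 5730.51 km ≈ 3094.23 nmi.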